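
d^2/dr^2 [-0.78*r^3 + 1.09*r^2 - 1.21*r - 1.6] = 2.18 - 4.68*r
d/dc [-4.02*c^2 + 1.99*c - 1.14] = 1.99 - 8.04*c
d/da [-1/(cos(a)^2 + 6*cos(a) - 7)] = -2*(cos(a) + 3)*sin(a)/(cos(a)^2 + 6*cos(a) - 7)^2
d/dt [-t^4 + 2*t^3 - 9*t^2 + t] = -4*t^3 + 6*t^2 - 18*t + 1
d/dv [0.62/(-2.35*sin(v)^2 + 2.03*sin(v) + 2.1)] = (2.914*sin(v) - 1.2586)*cos(v)/(-2.35*sin(v)^2 + 2.03*sin(v) + 2.1)^2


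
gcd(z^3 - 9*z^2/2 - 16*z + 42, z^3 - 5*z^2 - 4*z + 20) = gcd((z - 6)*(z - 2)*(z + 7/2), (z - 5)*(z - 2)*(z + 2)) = z - 2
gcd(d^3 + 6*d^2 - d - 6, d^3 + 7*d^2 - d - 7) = d^2 - 1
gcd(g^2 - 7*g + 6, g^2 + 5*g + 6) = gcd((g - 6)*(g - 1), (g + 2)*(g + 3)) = 1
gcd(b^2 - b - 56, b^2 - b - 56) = b^2 - b - 56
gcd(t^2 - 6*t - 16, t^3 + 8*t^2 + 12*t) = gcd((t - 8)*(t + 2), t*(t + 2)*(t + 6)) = t + 2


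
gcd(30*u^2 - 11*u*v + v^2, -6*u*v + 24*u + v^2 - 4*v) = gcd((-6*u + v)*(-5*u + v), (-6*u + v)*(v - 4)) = 6*u - v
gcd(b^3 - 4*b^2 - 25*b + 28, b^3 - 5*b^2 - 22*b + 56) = b^2 - 3*b - 28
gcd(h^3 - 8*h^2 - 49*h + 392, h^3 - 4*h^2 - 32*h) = h - 8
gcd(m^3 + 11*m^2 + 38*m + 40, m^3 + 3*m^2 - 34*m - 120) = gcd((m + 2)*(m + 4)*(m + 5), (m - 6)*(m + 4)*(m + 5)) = m^2 + 9*m + 20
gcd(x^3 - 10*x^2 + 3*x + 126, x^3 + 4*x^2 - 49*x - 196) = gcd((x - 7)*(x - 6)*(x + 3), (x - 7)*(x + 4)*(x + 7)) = x - 7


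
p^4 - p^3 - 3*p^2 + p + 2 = (p - 2)*(p - 1)*(p + 1)^2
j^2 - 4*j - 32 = (j - 8)*(j + 4)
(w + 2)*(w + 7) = w^2 + 9*w + 14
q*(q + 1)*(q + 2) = q^3 + 3*q^2 + 2*q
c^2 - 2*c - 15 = (c - 5)*(c + 3)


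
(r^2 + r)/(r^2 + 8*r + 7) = r/(r + 7)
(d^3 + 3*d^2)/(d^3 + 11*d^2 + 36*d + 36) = d^2/(d^2 + 8*d + 12)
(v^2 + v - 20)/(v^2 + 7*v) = (v^2 + v - 20)/(v*(v + 7))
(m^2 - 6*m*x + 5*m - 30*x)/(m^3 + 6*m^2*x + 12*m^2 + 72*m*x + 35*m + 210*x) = (m - 6*x)/(m^2 + 6*m*x + 7*m + 42*x)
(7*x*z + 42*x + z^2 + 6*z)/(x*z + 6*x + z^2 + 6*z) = (7*x + z)/(x + z)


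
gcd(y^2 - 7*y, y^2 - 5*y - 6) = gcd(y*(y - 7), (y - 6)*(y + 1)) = 1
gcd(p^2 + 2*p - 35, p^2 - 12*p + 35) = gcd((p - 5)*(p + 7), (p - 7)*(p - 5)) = p - 5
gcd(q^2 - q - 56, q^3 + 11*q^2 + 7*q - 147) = q + 7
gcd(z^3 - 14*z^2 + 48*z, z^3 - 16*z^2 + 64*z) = z^2 - 8*z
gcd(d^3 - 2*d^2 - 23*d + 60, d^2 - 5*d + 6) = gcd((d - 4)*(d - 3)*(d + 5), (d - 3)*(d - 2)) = d - 3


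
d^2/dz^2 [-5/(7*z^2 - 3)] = 210*(-7*z^2 - 1)/(7*z^2 - 3)^3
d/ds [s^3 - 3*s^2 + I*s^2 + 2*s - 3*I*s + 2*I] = 3*s^2 + 2*s*(-3 + I) + 2 - 3*I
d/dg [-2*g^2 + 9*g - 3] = 9 - 4*g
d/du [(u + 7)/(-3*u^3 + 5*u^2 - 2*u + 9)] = (-3*u^3 + 5*u^2 - 2*u + (u + 7)*(9*u^2 - 10*u + 2) + 9)/(3*u^3 - 5*u^2 + 2*u - 9)^2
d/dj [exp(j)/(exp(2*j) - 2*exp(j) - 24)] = (-exp(2*j) - 24)*exp(j)/(exp(4*j) - 4*exp(3*j) - 44*exp(2*j) + 96*exp(j) + 576)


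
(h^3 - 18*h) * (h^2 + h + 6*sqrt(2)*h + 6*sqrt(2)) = h^5 + h^4 + 6*sqrt(2)*h^4 - 18*h^3 + 6*sqrt(2)*h^3 - 108*sqrt(2)*h^2 - 18*h^2 - 108*sqrt(2)*h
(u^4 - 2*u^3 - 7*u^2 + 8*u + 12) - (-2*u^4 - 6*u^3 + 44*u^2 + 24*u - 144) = 3*u^4 + 4*u^3 - 51*u^2 - 16*u + 156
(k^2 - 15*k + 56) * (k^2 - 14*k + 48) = k^4 - 29*k^3 + 314*k^2 - 1504*k + 2688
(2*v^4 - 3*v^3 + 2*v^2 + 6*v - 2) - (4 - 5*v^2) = 2*v^4 - 3*v^3 + 7*v^2 + 6*v - 6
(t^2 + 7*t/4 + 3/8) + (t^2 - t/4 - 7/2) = 2*t^2 + 3*t/2 - 25/8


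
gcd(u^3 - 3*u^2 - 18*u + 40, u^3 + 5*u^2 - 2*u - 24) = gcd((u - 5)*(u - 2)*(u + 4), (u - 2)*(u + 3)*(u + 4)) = u^2 + 2*u - 8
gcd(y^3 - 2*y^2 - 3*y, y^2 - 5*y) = y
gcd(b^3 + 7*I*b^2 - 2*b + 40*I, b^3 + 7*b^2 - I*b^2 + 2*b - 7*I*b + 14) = b - 2*I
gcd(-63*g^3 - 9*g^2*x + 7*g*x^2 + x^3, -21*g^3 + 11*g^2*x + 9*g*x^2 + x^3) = 21*g^2 + 10*g*x + x^2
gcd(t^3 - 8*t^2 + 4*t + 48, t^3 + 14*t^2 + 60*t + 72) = t + 2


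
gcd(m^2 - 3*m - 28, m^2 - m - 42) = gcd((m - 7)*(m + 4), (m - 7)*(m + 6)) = m - 7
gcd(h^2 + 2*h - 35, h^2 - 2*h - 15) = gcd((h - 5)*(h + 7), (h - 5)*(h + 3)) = h - 5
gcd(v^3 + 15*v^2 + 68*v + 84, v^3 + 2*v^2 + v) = 1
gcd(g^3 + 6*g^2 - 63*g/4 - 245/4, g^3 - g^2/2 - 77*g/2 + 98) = g^2 + 7*g/2 - 49/2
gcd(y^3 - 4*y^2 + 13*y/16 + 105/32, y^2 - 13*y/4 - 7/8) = y - 7/2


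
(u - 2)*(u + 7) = u^2 + 5*u - 14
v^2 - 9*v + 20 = (v - 5)*(v - 4)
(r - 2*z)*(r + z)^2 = r^3 - 3*r*z^2 - 2*z^3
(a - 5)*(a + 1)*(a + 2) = a^3 - 2*a^2 - 13*a - 10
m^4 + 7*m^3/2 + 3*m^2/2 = m^2*(m + 1/2)*(m + 3)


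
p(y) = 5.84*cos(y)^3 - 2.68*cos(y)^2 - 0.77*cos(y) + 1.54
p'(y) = -17.52*sin(y)*cos(y)^2 + 5.36*sin(y)*cos(y) + 0.77*sin(y)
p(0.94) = 1.35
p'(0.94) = -1.75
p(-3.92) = -1.38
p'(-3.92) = -8.38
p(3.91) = -1.46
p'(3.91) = 8.44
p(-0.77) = 1.77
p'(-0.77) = 3.07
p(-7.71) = 1.39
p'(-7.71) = -1.17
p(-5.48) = 1.67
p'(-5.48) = -2.85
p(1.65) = 1.58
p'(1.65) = 0.24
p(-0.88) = 1.47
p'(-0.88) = 2.26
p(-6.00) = 3.50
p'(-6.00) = -2.86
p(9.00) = -4.40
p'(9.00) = -7.69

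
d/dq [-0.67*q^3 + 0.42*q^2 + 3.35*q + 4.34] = -2.01*q^2 + 0.84*q + 3.35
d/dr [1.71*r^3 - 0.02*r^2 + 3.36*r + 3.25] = 5.13*r^2 - 0.04*r + 3.36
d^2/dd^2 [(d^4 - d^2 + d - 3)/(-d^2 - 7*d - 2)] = 2*(-d^6 - 21*d^5 - 153*d^4 - 120*d^3 - 21*d^2 + 69*d + 159)/(d^6 + 21*d^5 + 153*d^4 + 427*d^3 + 306*d^2 + 84*d + 8)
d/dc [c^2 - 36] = 2*c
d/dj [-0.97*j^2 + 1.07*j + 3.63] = 1.07 - 1.94*j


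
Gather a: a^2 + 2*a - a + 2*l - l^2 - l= a^2 + a - l^2 + l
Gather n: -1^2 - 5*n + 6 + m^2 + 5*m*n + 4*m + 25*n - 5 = m^2 + 4*m + n*(5*m + 20)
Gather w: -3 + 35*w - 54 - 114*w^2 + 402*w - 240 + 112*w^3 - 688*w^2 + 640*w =112*w^3 - 802*w^2 + 1077*w - 297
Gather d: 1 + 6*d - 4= 6*d - 3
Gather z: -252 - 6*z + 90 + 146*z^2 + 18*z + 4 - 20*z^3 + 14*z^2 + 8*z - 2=-20*z^3 + 160*z^2 + 20*z - 160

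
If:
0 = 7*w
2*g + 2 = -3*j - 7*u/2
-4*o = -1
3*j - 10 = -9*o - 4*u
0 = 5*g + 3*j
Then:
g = -281/44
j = 1405/132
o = 1/4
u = -133/22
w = 0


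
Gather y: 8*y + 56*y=64*y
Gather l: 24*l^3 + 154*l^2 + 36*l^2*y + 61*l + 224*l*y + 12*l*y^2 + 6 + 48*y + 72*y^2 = 24*l^3 + l^2*(36*y + 154) + l*(12*y^2 + 224*y + 61) + 72*y^2 + 48*y + 6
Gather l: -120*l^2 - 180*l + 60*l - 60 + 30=-120*l^2 - 120*l - 30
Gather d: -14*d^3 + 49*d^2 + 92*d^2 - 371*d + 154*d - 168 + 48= -14*d^3 + 141*d^2 - 217*d - 120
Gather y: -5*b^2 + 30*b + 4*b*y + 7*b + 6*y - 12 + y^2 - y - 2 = -5*b^2 + 37*b + y^2 + y*(4*b + 5) - 14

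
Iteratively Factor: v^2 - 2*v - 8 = (v + 2)*(v - 4)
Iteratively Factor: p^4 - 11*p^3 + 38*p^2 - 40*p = (p - 4)*(p^3 - 7*p^2 + 10*p) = (p - 5)*(p - 4)*(p^2 - 2*p) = p*(p - 5)*(p - 4)*(p - 2)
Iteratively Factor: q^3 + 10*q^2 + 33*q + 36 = (q + 4)*(q^2 + 6*q + 9) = (q + 3)*(q + 4)*(q + 3)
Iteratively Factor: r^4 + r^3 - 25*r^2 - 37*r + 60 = (r + 4)*(r^3 - 3*r^2 - 13*r + 15) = (r - 1)*(r + 4)*(r^2 - 2*r - 15) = (r - 5)*(r - 1)*(r + 4)*(r + 3)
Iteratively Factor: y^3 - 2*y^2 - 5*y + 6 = (y + 2)*(y^2 - 4*y + 3) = (y - 1)*(y + 2)*(y - 3)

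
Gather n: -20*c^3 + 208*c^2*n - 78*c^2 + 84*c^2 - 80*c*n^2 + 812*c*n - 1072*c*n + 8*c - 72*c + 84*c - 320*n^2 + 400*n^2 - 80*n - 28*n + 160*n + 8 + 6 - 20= -20*c^3 + 6*c^2 + 20*c + n^2*(80 - 80*c) + n*(208*c^2 - 260*c + 52) - 6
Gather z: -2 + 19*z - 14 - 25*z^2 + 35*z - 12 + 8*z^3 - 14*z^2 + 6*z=8*z^3 - 39*z^2 + 60*z - 28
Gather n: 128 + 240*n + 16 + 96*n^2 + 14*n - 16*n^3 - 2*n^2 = -16*n^3 + 94*n^2 + 254*n + 144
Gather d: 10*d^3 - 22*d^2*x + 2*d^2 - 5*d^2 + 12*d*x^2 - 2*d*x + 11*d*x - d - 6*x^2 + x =10*d^3 + d^2*(-22*x - 3) + d*(12*x^2 + 9*x - 1) - 6*x^2 + x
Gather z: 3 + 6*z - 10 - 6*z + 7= 0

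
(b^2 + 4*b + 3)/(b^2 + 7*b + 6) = (b + 3)/(b + 6)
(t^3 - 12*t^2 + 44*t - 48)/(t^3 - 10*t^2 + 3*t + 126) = (t^2 - 6*t + 8)/(t^2 - 4*t - 21)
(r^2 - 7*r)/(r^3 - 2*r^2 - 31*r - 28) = r/(r^2 + 5*r + 4)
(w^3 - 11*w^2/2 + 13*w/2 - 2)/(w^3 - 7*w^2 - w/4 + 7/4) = 2*(w^2 - 5*w + 4)/(2*w^2 - 13*w - 7)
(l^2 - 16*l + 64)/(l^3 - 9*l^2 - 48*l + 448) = 1/(l + 7)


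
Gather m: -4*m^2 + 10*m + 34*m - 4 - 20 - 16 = -4*m^2 + 44*m - 40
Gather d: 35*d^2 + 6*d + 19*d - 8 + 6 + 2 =35*d^2 + 25*d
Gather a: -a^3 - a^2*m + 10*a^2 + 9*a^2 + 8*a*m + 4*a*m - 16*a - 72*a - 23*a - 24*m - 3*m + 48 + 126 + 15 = -a^3 + a^2*(19 - m) + a*(12*m - 111) - 27*m + 189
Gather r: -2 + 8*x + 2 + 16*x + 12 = 24*x + 12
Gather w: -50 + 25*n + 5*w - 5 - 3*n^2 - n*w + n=-3*n^2 + 26*n + w*(5 - n) - 55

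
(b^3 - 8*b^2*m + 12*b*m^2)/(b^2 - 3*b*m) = (b^2 - 8*b*m + 12*m^2)/(b - 3*m)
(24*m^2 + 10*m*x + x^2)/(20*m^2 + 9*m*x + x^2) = (6*m + x)/(5*m + x)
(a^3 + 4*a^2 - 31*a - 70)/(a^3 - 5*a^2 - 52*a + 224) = (a^2 - 3*a - 10)/(a^2 - 12*a + 32)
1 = 1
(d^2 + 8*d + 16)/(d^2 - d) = (d^2 + 8*d + 16)/(d*(d - 1))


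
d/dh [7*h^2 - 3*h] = 14*h - 3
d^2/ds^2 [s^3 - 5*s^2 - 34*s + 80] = 6*s - 10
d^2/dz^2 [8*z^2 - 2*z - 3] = 16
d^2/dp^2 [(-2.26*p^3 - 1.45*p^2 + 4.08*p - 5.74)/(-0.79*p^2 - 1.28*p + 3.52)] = (3.5527136788005e-15*p^5 - 3.5527136788005e-15*p^4 + 11.949648*p^3 - 15.408972*p^2 + 134.765568*p + 49.89888)/(0.493039*p^6 + 2.396544*p^5 - 2.707488*p^4 - 19.259392*p^3 + 12.063744*p^2 + 47.579136*p - 43.614208)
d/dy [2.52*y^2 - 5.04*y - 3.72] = 5.04*y - 5.04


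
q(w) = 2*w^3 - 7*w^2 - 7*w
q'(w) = 6*w^2 - 14*w - 7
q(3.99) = -12.33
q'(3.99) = 32.66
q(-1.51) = -12.28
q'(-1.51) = 27.82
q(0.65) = -6.96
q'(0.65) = -13.56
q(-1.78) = -21.00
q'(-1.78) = 36.93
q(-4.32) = -261.64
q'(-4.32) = 165.45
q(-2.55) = -60.83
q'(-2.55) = 67.72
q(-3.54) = -151.66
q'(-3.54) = 117.75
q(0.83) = -9.49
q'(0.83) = -14.49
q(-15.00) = -8220.00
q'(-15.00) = 1553.00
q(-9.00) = -1962.00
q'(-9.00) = 605.00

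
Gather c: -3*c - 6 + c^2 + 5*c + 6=c^2 + 2*c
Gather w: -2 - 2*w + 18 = 16 - 2*w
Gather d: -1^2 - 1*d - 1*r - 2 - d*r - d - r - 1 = d*(-r - 2) - 2*r - 4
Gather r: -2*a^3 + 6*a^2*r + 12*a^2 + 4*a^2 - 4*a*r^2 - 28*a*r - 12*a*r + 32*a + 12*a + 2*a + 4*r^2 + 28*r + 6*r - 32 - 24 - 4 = -2*a^3 + 16*a^2 + 46*a + r^2*(4 - 4*a) + r*(6*a^2 - 40*a + 34) - 60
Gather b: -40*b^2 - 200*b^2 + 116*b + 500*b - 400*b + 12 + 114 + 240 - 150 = -240*b^2 + 216*b + 216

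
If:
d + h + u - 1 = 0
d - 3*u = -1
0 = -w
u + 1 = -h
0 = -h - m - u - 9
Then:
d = 2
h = -2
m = -8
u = 1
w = 0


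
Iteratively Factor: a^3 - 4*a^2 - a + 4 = (a - 4)*(a^2 - 1) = (a - 4)*(a + 1)*(a - 1)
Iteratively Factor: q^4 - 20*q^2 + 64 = (q - 2)*(q^3 + 2*q^2 - 16*q - 32) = (q - 2)*(q + 2)*(q^2 - 16) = (q - 2)*(q + 2)*(q + 4)*(q - 4)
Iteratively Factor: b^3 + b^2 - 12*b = (b - 3)*(b^2 + 4*b) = b*(b - 3)*(b + 4)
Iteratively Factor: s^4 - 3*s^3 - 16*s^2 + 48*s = (s)*(s^3 - 3*s^2 - 16*s + 48) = s*(s - 4)*(s^2 + s - 12) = s*(s - 4)*(s - 3)*(s + 4)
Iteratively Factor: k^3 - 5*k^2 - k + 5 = (k - 5)*(k^2 - 1) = (k - 5)*(k - 1)*(k + 1)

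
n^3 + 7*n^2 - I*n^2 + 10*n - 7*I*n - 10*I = (n + 2)*(n + 5)*(n - I)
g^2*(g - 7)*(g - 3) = g^4 - 10*g^3 + 21*g^2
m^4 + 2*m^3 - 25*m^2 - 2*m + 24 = (m - 4)*(m - 1)*(m + 1)*(m + 6)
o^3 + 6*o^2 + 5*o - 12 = (o - 1)*(o + 3)*(o + 4)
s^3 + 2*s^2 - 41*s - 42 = (s - 6)*(s + 1)*(s + 7)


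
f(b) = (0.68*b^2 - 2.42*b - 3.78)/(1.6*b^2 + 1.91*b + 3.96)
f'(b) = (-3.2*b - 1.91)*(0.68*b^2 - 2.42*b - 3.78)/(1.6*b^2 + 1.91*b + 3.96)^2 + (1.36*b - 2.42)/(1.6*b^2 + 1.91*b + 3.96) = (5.1708*b^2 + 17.4816*b - 2.3634)/(2.56*b^4 + 6.112*b^3 + 16.3201*b^2 + 15.1272*b + 15.6816)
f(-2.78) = 0.74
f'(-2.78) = -0.09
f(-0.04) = -0.95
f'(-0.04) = -0.20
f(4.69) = -0.00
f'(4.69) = 0.08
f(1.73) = -0.49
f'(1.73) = 0.30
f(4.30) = -0.04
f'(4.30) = 0.10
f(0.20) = -0.96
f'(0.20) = 0.07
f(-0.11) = -0.93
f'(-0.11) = -0.30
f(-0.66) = -0.56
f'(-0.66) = -1.01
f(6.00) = 0.08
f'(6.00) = 0.05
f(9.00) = 0.20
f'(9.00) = 0.03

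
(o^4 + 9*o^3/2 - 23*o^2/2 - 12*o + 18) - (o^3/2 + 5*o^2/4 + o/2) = o^4 + 4*o^3 - 51*o^2/4 - 25*o/2 + 18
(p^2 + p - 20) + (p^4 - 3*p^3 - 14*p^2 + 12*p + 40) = p^4 - 3*p^3 - 13*p^2 + 13*p + 20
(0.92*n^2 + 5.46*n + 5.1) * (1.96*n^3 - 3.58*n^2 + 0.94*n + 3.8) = 1.8032*n^5 + 7.408*n^4 - 8.686*n^3 - 9.6296*n^2 + 25.542*n + 19.38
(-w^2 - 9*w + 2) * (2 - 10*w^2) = 10*w^4 + 90*w^3 - 22*w^2 - 18*w + 4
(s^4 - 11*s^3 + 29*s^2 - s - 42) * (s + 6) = s^5 - 5*s^4 - 37*s^3 + 173*s^2 - 48*s - 252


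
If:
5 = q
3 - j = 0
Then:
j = 3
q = 5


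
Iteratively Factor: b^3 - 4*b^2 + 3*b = (b - 1)*(b^2 - 3*b) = b*(b - 1)*(b - 3)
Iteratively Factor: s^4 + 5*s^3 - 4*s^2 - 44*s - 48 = (s + 2)*(s^3 + 3*s^2 - 10*s - 24) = (s - 3)*(s + 2)*(s^2 + 6*s + 8) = (s - 3)*(s + 2)^2*(s + 4)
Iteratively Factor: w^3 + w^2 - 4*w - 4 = (w - 2)*(w^2 + 3*w + 2) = (w - 2)*(w + 1)*(w + 2)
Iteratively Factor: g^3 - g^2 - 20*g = (g + 4)*(g^2 - 5*g) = g*(g + 4)*(g - 5)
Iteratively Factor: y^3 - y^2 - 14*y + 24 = (y + 4)*(y^2 - 5*y + 6) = (y - 3)*(y + 4)*(y - 2)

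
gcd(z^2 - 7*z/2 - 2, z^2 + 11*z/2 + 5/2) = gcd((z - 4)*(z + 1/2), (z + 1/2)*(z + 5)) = z + 1/2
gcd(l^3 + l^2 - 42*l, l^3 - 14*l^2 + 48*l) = l^2 - 6*l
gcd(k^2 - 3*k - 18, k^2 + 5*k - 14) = 1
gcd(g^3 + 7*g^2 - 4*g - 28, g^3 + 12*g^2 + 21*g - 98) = g^2 + 5*g - 14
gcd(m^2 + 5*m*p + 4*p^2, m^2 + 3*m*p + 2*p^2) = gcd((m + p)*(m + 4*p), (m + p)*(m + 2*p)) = m + p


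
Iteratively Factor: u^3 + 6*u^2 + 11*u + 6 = (u + 1)*(u^2 + 5*u + 6) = (u + 1)*(u + 3)*(u + 2)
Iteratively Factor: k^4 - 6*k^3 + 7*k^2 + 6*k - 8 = (k - 2)*(k^3 - 4*k^2 - k + 4) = (k - 4)*(k - 2)*(k^2 - 1) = (k - 4)*(k - 2)*(k - 1)*(k + 1)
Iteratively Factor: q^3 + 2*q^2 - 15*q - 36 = (q + 3)*(q^2 - q - 12) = (q + 3)^2*(q - 4)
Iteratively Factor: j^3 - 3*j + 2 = (j + 2)*(j^2 - 2*j + 1) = (j - 1)*(j + 2)*(j - 1)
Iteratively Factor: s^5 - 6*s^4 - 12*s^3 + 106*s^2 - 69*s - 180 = (s + 4)*(s^4 - 10*s^3 + 28*s^2 - 6*s - 45) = (s - 5)*(s + 4)*(s^3 - 5*s^2 + 3*s + 9) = (s - 5)*(s + 1)*(s + 4)*(s^2 - 6*s + 9) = (s - 5)*(s - 3)*(s + 1)*(s + 4)*(s - 3)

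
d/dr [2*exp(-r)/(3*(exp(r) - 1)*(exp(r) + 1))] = 2*(1 - 3*exp(2*r))*exp(-r)/(3*(exp(4*r) - 2*exp(2*r) + 1))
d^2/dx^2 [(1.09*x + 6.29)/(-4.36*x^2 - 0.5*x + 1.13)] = (-(1.09*x + 6.29)*(8.72*x + 0.5)*(17.44*x + 1.0) + (28.5144*x + 55.9388)*(4.36*x^2 + 0.5*x - 1.13))/(4.36*x^2 + 0.5*x - 1.13)^3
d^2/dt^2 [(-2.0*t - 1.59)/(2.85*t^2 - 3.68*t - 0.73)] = ((2.0*t + 1.59)*(5.7*t - 3.68)*(11.4*t - 7.36) + (34.2*t - 5.657)*(-2.85*t^2 + 3.68*t + 0.73))/(-2.85*t^2 + 3.68*t + 0.73)^3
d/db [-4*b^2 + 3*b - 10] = 3 - 8*b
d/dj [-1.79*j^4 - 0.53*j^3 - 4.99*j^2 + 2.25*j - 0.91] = -7.16*j^3 - 1.59*j^2 - 9.98*j + 2.25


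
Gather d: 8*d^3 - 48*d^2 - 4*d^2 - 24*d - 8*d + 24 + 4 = 8*d^3 - 52*d^2 - 32*d + 28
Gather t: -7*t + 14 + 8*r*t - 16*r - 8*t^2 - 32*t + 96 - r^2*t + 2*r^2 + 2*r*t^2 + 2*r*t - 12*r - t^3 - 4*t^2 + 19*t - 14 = 2*r^2 - 28*r - t^3 + t^2*(2*r - 12) + t*(-r^2 + 10*r - 20) + 96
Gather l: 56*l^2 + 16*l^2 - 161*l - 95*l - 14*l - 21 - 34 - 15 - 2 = 72*l^2 - 270*l - 72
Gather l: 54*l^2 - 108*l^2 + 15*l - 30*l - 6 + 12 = -54*l^2 - 15*l + 6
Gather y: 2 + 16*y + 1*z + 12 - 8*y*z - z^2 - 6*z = y*(16 - 8*z) - z^2 - 5*z + 14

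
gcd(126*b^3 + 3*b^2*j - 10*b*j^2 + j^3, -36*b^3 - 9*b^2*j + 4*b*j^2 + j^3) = 3*b + j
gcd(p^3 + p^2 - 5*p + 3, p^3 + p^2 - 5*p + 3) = p^3 + p^2 - 5*p + 3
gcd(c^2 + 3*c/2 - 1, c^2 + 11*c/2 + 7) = c + 2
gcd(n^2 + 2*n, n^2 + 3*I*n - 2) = 1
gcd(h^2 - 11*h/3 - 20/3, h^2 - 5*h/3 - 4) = h + 4/3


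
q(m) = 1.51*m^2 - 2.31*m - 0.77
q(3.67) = 11.09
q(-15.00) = 373.63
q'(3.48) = 8.20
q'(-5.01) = -17.44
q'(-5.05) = -17.56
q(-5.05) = 49.40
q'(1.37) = 1.83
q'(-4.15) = -14.84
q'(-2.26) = -9.14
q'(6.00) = 15.81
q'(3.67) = 8.77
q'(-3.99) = -14.36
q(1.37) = -1.10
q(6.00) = 39.73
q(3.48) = 9.48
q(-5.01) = 48.70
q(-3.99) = 32.49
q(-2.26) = 12.16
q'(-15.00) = -47.61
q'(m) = 3.02*m - 2.31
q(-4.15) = 34.82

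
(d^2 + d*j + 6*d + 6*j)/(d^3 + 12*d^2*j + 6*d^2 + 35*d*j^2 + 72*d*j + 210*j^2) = (d + j)/(d^2 + 12*d*j + 35*j^2)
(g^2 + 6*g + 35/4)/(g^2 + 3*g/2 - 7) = (g + 5/2)/(g - 2)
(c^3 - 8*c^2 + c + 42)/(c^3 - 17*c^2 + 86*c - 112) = (c^2 - c - 6)/(c^2 - 10*c + 16)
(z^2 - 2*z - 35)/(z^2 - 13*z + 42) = (z + 5)/(z - 6)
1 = 1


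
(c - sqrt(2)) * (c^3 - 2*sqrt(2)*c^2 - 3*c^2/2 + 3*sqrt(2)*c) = c^4 - 3*sqrt(2)*c^3 - 3*c^3/2 + 4*c^2 + 9*sqrt(2)*c^2/2 - 6*c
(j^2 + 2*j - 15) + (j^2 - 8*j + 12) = 2*j^2 - 6*j - 3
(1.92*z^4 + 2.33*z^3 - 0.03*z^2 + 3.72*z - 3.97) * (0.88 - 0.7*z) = -1.344*z^5 + 0.0586*z^4 + 2.0714*z^3 - 2.6304*z^2 + 6.0526*z - 3.4936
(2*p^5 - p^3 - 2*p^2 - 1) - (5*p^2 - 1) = 2*p^5 - p^3 - 7*p^2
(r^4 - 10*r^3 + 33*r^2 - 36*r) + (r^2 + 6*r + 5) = r^4 - 10*r^3 + 34*r^2 - 30*r + 5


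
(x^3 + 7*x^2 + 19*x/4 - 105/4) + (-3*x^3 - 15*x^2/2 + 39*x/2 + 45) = -2*x^3 - x^2/2 + 97*x/4 + 75/4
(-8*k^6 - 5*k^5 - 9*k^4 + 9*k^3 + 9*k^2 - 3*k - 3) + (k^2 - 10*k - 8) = -8*k^6 - 5*k^5 - 9*k^4 + 9*k^3 + 10*k^2 - 13*k - 11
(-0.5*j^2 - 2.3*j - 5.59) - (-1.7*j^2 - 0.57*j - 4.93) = 1.2*j^2 - 1.73*j - 0.66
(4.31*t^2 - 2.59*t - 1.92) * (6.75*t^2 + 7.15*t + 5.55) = 29.0925*t^4 + 13.334*t^3 - 7.558*t^2 - 28.1025*t - 10.656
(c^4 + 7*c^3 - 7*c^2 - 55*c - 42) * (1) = c^4 + 7*c^3 - 7*c^2 - 55*c - 42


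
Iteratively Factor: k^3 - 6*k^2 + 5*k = (k)*(k^2 - 6*k + 5) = k*(k - 5)*(k - 1)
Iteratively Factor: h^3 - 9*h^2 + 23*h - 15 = (h - 3)*(h^2 - 6*h + 5) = (h - 5)*(h - 3)*(h - 1)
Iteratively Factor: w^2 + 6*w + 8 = (w + 2)*(w + 4)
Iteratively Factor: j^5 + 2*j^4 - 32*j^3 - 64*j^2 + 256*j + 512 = (j - 4)*(j^4 + 6*j^3 - 8*j^2 - 96*j - 128) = (j - 4)*(j + 4)*(j^3 + 2*j^2 - 16*j - 32) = (j - 4)*(j + 2)*(j + 4)*(j^2 - 16) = (j - 4)*(j + 2)*(j + 4)^2*(j - 4)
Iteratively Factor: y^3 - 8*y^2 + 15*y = (y - 5)*(y^2 - 3*y) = y*(y - 5)*(y - 3)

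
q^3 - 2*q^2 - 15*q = q*(q - 5)*(q + 3)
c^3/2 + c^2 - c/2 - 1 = (c/2 + 1)*(c - 1)*(c + 1)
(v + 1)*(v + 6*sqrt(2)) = v^2 + v + 6*sqrt(2)*v + 6*sqrt(2)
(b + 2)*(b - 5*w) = b^2 - 5*b*w + 2*b - 10*w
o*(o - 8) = o^2 - 8*o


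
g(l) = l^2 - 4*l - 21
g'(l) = 2*l - 4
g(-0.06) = -20.76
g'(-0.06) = -4.12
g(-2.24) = -7.02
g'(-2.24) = -8.48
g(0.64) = -23.15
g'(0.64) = -2.72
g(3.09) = -23.81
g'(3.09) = 2.18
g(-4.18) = 13.19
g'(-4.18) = -12.36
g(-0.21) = -20.12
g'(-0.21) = -4.42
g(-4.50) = 17.25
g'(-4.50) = -13.00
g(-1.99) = -9.08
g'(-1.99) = -7.98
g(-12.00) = 171.00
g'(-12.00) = -28.00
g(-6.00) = 39.00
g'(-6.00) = -16.00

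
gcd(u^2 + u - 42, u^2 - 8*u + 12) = u - 6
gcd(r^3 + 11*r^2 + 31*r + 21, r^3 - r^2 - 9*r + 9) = r + 3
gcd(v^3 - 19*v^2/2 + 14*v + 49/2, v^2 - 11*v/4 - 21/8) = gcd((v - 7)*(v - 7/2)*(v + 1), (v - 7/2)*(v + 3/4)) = v - 7/2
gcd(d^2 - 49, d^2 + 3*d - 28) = d + 7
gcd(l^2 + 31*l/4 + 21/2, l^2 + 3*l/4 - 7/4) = l + 7/4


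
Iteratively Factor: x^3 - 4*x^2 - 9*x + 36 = (x + 3)*(x^2 - 7*x + 12) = (x - 4)*(x + 3)*(x - 3)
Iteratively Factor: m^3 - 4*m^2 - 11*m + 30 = (m - 5)*(m^2 + m - 6) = (m - 5)*(m - 2)*(m + 3)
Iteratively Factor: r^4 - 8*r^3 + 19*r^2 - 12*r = (r - 1)*(r^3 - 7*r^2 + 12*r) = (r - 3)*(r - 1)*(r^2 - 4*r) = (r - 4)*(r - 3)*(r - 1)*(r)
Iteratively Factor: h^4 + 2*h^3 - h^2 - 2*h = (h - 1)*(h^3 + 3*h^2 + 2*h) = (h - 1)*(h + 2)*(h^2 + h) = (h - 1)*(h + 1)*(h + 2)*(h)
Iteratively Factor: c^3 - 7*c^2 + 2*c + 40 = (c - 4)*(c^2 - 3*c - 10) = (c - 4)*(c + 2)*(c - 5)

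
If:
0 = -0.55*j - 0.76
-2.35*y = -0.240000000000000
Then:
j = -1.38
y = 0.10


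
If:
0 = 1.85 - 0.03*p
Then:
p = 61.67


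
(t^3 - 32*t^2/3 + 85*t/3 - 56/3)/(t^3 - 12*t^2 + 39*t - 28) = (t - 8/3)/(t - 4)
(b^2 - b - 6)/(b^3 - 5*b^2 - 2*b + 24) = 1/(b - 4)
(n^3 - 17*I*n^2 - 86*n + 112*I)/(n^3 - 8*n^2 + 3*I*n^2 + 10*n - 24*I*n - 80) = (n^2 - 15*I*n - 56)/(n^2 + n*(-8 + 5*I) - 40*I)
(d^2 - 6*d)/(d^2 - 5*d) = (d - 6)/(d - 5)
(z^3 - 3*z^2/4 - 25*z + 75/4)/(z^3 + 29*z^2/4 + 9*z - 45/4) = (z - 5)/(z + 3)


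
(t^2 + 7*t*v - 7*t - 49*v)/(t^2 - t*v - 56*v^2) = (t - 7)/(t - 8*v)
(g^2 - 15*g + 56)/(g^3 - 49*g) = (g - 8)/(g*(g + 7))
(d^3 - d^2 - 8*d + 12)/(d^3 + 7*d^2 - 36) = (d - 2)/(d + 6)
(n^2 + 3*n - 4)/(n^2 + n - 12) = (n - 1)/(n - 3)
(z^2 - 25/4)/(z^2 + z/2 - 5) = (z - 5/2)/(z - 2)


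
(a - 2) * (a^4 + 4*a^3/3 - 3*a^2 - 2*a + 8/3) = a^5 - 2*a^4/3 - 17*a^3/3 + 4*a^2 + 20*a/3 - 16/3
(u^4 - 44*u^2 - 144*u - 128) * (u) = u^5 - 44*u^3 - 144*u^2 - 128*u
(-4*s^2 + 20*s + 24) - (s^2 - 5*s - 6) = -5*s^2 + 25*s + 30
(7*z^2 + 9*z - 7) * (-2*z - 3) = -14*z^3 - 39*z^2 - 13*z + 21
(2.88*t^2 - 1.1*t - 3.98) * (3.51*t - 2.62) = 10.1088*t^3 - 11.4066*t^2 - 11.0878*t + 10.4276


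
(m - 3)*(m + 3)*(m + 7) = m^3 + 7*m^2 - 9*m - 63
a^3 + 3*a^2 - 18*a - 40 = (a - 4)*(a + 2)*(a + 5)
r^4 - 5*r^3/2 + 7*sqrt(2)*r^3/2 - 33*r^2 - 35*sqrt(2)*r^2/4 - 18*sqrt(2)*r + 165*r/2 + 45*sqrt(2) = (r - 5/2)*(r - 3*sqrt(2))*(r + sqrt(2)/2)*(r + 6*sqrt(2))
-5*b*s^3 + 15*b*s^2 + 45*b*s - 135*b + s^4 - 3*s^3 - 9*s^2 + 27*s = (-5*b + s)*(s - 3)^2*(s + 3)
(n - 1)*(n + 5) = n^2 + 4*n - 5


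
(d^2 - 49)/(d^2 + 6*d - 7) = (d - 7)/(d - 1)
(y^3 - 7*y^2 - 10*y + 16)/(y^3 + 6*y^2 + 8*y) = (y^2 - 9*y + 8)/(y*(y + 4))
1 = 1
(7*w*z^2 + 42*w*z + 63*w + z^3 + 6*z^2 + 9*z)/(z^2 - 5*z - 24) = (7*w*z + 21*w + z^2 + 3*z)/(z - 8)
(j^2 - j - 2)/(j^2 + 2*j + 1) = (j - 2)/(j + 1)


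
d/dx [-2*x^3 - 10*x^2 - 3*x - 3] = -6*x^2 - 20*x - 3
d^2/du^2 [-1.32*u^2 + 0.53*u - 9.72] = -2.64000000000000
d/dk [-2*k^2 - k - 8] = -4*k - 1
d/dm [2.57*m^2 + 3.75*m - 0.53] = 5.14*m + 3.75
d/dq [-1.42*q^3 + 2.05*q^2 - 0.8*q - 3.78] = -4.26*q^2 + 4.1*q - 0.8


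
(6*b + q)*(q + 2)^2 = 6*b*q^2 + 24*b*q + 24*b + q^3 + 4*q^2 + 4*q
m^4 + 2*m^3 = m^3*(m + 2)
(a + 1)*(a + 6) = a^2 + 7*a + 6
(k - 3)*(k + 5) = k^2 + 2*k - 15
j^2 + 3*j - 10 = (j - 2)*(j + 5)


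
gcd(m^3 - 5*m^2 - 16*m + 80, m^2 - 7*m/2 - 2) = m - 4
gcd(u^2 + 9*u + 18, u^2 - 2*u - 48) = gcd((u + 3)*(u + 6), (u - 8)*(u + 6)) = u + 6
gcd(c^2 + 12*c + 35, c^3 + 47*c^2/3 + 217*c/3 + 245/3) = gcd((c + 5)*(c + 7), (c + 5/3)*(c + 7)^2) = c + 7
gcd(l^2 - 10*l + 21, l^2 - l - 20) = 1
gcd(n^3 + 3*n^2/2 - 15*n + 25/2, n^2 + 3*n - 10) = n + 5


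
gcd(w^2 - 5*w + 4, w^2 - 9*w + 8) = w - 1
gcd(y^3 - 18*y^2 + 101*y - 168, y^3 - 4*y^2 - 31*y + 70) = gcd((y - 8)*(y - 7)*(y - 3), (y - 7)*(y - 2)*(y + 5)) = y - 7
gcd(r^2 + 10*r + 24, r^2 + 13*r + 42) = r + 6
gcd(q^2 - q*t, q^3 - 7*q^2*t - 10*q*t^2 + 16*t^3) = q - t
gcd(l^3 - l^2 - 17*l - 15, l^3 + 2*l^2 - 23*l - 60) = l^2 - 2*l - 15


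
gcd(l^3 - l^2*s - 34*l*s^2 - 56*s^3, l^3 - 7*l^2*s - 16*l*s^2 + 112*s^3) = -l^2 + 3*l*s + 28*s^2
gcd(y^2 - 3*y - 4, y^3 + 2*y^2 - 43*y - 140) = 1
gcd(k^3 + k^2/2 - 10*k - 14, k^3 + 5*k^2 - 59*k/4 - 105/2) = k - 7/2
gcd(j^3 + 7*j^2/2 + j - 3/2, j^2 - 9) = j + 3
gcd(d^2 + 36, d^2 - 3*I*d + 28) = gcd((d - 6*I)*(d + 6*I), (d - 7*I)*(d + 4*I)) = 1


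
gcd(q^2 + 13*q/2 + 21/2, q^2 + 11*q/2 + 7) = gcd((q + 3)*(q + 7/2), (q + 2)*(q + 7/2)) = q + 7/2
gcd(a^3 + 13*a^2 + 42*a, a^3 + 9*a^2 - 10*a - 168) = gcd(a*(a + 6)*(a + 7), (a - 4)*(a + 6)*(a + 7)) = a^2 + 13*a + 42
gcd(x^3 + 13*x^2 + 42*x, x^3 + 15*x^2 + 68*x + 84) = x^2 + 13*x + 42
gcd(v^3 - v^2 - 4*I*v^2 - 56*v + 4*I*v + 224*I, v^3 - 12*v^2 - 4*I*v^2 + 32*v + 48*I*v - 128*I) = v^2 + v*(-8 - 4*I) + 32*I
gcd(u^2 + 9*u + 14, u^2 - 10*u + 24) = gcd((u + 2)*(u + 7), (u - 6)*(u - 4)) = 1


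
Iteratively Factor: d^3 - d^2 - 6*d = (d - 3)*(d^2 + 2*d) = (d - 3)*(d + 2)*(d)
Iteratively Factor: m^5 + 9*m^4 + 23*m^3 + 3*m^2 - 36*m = (m + 4)*(m^4 + 5*m^3 + 3*m^2 - 9*m) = (m + 3)*(m + 4)*(m^3 + 2*m^2 - 3*m) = (m + 3)^2*(m + 4)*(m^2 - m) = m*(m + 3)^2*(m + 4)*(m - 1)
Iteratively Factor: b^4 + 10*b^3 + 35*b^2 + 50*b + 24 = (b + 4)*(b^3 + 6*b^2 + 11*b + 6) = (b + 2)*(b + 4)*(b^2 + 4*b + 3) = (b + 1)*(b + 2)*(b + 4)*(b + 3)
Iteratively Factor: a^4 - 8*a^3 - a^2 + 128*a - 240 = (a - 4)*(a^3 - 4*a^2 - 17*a + 60) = (a - 5)*(a - 4)*(a^2 + a - 12) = (a - 5)*(a - 4)*(a - 3)*(a + 4)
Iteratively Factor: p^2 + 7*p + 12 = (p + 4)*(p + 3)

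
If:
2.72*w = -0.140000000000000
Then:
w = -0.05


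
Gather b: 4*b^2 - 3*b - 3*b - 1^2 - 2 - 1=4*b^2 - 6*b - 4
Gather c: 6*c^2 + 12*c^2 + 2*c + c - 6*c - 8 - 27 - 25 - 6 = 18*c^2 - 3*c - 66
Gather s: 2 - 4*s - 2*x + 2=-4*s - 2*x + 4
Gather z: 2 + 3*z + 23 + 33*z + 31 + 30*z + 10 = 66*z + 66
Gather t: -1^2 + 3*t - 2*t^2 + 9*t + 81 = -2*t^2 + 12*t + 80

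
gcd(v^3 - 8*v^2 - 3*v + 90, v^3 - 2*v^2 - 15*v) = v^2 - 2*v - 15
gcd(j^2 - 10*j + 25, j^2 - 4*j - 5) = j - 5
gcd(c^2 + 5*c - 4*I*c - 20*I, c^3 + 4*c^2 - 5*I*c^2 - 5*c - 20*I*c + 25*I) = c + 5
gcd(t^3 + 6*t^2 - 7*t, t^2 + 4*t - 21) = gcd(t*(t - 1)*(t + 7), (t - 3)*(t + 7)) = t + 7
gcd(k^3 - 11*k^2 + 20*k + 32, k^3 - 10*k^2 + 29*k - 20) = k - 4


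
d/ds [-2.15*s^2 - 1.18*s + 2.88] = -4.3*s - 1.18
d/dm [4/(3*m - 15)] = -4/(3*(m - 5)^2)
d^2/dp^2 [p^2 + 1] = 2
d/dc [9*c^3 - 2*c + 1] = 27*c^2 - 2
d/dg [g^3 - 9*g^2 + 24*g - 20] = 3*g^2 - 18*g + 24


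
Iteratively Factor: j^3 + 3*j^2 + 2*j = (j)*(j^2 + 3*j + 2) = j*(j + 1)*(j + 2)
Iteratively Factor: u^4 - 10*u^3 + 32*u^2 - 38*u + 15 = (u - 1)*(u^3 - 9*u^2 + 23*u - 15) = (u - 3)*(u - 1)*(u^2 - 6*u + 5) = (u - 5)*(u - 3)*(u - 1)*(u - 1)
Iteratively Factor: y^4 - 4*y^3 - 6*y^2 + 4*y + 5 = (y - 5)*(y^3 + y^2 - y - 1) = (y - 5)*(y + 1)*(y^2 - 1) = (y - 5)*(y - 1)*(y + 1)*(y + 1)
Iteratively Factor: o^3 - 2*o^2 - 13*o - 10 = (o + 1)*(o^2 - 3*o - 10) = (o - 5)*(o + 1)*(o + 2)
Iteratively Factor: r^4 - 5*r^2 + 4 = (r + 2)*(r^3 - 2*r^2 - r + 2) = (r - 2)*(r + 2)*(r^2 - 1) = (r - 2)*(r + 1)*(r + 2)*(r - 1)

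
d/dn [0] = 0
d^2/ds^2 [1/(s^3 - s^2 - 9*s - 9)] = 2*((1 - 3*s)*(-s^3 + s^2 + 9*s + 9) - (-3*s^2 + 2*s + 9)^2)/(-s^3 + s^2 + 9*s + 9)^3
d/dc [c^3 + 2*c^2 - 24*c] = 3*c^2 + 4*c - 24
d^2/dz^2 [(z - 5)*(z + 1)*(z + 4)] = 6*z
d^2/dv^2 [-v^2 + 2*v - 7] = -2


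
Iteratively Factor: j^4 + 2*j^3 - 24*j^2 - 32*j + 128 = (j + 4)*(j^3 - 2*j^2 - 16*j + 32) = (j + 4)^2*(j^2 - 6*j + 8) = (j - 2)*(j + 4)^2*(j - 4)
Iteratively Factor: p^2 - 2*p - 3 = (p + 1)*(p - 3)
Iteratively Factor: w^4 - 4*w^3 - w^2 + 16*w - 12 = (w - 2)*(w^3 - 2*w^2 - 5*w + 6) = (w - 2)*(w - 1)*(w^2 - w - 6) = (w - 2)*(w - 1)*(w + 2)*(w - 3)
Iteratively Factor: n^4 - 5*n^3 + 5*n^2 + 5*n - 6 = (n + 1)*(n^3 - 6*n^2 + 11*n - 6) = (n - 1)*(n + 1)*(n^2 - 5*n + 6) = (n - 2)*(n - 1)*(n + 1)*(n - 3)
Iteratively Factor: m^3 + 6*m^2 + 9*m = (m)*(m^2 + 6*m + 9) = m*(m + 3)*(m + 3)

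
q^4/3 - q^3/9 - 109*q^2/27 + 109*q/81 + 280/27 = (q/3 + 1)*(q - 8/3)*(q - 7/3)*(q + 5/3)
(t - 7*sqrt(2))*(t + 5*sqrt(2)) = t^2 - 2*sqrt(2)*t - 70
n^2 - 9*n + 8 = (n - 8)*(n - 1)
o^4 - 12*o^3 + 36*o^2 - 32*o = o*(o - 8)*(o - 2)^2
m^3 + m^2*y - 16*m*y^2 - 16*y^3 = (m - 4*y)*(m + y)*(m + 4*y)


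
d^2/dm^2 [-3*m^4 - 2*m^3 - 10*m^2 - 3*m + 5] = -36*m^2 - 12*m - 20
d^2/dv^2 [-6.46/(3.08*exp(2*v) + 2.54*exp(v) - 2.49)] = (-6.46*(6.16*exp(v) + 2.54)*(12.32*exp(v) + 5.08)*exp(v) + (79.5872*exp(v) + 16.4084)*(3.08*exp(2*v) + 2.54*exp(v) - 2.49))*exp(v)/(3.08*exp(2*v) + 2.54*exp(v) - 2.49)^3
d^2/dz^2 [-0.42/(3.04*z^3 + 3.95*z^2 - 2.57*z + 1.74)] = ((7.6608*z + 3.318)*(3.04*z^3 + 3.95*z^2 - 2.57*z + 1.74) - 0.42*(9.12*z^2 + 7.9*z - 2.57)*(18.24*z^2 + 15.8*z - 5.14))/(3.04*z^3 + 3.95*z^2 - 2.57*z + 1.74)^3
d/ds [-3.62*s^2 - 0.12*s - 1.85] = -7.24*s - 0.12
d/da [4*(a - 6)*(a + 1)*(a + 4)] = 12*a^2 - 8*a - 104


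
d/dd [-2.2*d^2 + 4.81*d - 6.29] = 4.81 - 4.4*d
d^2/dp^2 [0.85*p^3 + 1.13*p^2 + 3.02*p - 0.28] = 5.1*p + 2.26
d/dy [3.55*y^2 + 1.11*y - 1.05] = 7.1*y + 1.11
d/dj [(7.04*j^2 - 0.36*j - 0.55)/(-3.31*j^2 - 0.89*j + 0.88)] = (-7.4572*j^2 + 8.7494*j - 0.8063)/(10.9561*j^4 + 5.8918*j^3 - 5.0335*j^2 - 1.5664*j + 0.7744)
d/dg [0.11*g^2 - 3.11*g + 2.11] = 0.22*g - 3.11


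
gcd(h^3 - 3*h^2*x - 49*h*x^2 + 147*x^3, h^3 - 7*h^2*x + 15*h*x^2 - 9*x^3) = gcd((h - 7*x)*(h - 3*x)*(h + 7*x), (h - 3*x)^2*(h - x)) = -h + 3*x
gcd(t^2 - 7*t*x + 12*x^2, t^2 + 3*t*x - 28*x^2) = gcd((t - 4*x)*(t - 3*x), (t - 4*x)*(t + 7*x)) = -t + 4*x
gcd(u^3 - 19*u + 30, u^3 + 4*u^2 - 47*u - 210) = u + 5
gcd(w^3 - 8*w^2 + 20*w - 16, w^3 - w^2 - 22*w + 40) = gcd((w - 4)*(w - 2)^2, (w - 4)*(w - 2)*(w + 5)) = w^2 - 6*w + 8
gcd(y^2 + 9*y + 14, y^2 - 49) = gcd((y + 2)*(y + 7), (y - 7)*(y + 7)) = y + 7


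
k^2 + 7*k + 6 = (k + 1)*(k + 6)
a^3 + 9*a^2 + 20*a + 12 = (a + 1)*(a + 2)*(a + 6)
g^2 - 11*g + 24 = (g - 8)*(g - 3)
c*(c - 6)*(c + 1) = c^3 - 5*c^2 - 6*c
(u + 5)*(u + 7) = u^2 + 12*u + 35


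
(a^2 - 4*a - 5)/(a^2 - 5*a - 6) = (a - 5)/(a - 6)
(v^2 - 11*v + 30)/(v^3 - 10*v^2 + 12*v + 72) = (v - 5)/(v^2 - 4*v - 12)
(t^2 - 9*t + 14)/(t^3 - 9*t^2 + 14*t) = 1/t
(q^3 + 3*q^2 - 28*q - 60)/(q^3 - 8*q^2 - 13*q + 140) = (q^2 + 8*q + 12)/(q^2 - 3*q - 28)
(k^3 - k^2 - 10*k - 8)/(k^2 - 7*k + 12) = (k^2 + 3*k + 2)/(k - 3)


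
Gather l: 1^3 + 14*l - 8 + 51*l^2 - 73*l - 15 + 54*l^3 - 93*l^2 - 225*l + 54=54*l^3 - 42*l^2 - 284*l + 32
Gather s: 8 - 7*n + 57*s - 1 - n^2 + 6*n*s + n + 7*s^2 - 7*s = -n^2 - 6*n + 7*s^2 + s*(6*n + 50) + 7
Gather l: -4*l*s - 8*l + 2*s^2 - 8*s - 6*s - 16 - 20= l*(-4*s - 8) + 2*s^2 - 14*s - 36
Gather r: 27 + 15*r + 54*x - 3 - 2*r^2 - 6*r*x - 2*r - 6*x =-2*r^2 + r*(13 - 6*x) + 48*x + 24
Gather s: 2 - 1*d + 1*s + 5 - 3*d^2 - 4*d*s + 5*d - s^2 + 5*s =-3*d^2 + 4*d - s^2 + s*(6 - 4*d) + 7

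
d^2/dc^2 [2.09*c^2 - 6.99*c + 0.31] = 4.18000000000000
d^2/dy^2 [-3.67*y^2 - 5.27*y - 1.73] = -7.34000000000000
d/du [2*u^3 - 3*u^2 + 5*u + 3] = 6*u^2 - 6*u + 5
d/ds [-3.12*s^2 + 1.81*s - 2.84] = 1.81 - 6.24*s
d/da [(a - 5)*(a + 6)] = 2*a + 1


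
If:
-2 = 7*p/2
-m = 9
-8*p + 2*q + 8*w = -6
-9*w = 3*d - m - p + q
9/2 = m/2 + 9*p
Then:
No Solution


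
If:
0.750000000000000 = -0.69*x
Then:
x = -1.09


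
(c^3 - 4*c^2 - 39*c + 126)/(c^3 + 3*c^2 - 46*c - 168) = (c - 3)/(c + 4)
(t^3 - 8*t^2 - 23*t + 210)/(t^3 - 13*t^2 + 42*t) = (t + 5)/t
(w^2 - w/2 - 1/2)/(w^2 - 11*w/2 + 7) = (2*w^2 - w - 1)/(2*w^2 - 11*w + 14)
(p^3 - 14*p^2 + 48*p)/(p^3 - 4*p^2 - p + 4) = p*(p^2 - 14*p + 48)/(p^3 - 4*p^2 - p + 4)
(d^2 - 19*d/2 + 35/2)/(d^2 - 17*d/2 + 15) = (d - 7)/(d - 6)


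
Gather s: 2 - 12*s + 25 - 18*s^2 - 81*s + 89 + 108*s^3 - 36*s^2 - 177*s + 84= 108*s^3 - 54*s^2 - 270*s + 200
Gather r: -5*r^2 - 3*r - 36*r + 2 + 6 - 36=-5*r^2 - 39*r - 28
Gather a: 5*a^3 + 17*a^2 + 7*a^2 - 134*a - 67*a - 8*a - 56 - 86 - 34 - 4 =5*a^3 + 24*a^2 - 209*a - 180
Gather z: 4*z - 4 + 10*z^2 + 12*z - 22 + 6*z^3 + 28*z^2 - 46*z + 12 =6*z^3 + 38*z^2 - 30*z - 14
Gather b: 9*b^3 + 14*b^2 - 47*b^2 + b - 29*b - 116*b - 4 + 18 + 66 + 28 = 9*b^3 - 33*b^2 - 144*b + 108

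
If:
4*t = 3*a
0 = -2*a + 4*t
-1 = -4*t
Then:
No Solution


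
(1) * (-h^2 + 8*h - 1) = -h^2 + 8*h - 1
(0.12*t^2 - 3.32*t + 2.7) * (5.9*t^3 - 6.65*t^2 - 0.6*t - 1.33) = 0.708*t^5 - 20.386*t^4 + 37.936*t^3 - 16.1226*t^2 + 2.7956*t - 3.591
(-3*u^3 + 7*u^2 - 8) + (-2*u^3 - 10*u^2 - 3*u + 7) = -5*u^3 - 3*u^2 - 3*u - 1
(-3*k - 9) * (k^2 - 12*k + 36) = -3*k^3 + 27*k^2 - 324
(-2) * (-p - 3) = 2*p + 6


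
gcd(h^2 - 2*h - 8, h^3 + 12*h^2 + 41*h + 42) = h + 2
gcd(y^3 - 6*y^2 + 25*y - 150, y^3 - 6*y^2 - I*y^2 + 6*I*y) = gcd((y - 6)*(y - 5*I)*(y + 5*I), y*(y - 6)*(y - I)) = y - 6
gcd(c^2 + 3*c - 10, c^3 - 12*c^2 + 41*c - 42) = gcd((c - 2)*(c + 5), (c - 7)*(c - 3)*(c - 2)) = c - 2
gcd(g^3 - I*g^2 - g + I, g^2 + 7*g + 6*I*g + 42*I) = 1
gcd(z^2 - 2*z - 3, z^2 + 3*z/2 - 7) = 1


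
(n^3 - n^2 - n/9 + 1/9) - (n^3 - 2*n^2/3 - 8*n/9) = -n^2/3 + 7*n/9 + 1/9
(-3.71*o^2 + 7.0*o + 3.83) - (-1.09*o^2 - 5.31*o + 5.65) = -2.62*o^2 + 12.31*o - 1.82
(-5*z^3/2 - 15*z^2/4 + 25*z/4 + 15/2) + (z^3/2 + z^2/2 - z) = -2*z^3 - 13*z^2/4 + 21*z/4 + 15/2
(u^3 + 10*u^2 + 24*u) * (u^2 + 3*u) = u^5 + 13*u^4 + 54*u^3 + 72*u^2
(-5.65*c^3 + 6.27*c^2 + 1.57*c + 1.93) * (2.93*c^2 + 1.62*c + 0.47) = -16.5545*c^5 + 9.2181*c^4 + 12.102*c^3 + 11.1452*c^2 + 3.8645*c + 0.9071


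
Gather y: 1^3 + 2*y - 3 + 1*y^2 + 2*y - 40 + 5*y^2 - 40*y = 6*y^2 - 36*y - 42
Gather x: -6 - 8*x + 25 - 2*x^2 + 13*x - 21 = -2*x^2 + 5*x - 2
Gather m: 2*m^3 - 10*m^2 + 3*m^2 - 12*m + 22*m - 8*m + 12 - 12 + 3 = 2*m^3 - 7*m^2 + 2*m + 3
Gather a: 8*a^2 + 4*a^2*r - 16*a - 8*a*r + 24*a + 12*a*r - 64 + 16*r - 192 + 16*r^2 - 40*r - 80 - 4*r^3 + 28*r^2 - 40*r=a^2*(4*r + 8) + a*(4*r + 8) - 4*r^3 + 44*r^2 - 64*r - 336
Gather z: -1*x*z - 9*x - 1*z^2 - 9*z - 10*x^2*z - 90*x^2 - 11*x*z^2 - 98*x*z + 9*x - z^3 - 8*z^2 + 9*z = -90*x^2 - z^3 + z^2*(-11*x - 9) + z*(-10*x^2 - 99*x)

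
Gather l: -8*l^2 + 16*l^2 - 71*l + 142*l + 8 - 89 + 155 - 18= 8*l^2 + 71*l + 56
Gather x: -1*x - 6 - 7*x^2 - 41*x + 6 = -7*x^2 - 42*x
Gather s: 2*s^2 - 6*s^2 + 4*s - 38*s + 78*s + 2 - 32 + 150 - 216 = -4*s^2 + 44*s - 96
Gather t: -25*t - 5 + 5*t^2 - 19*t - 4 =5*t^2 - 44*t - 9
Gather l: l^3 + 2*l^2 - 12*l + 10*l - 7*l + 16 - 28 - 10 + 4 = l^3 + 2*l^2 - 9*l - 18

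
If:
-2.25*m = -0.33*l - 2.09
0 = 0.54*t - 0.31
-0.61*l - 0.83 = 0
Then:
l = -1.36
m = 0.73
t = 0.57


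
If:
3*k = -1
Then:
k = -1/3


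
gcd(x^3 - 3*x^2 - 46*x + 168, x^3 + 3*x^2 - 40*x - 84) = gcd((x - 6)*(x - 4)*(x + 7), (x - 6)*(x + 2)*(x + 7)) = x^2 + x - 42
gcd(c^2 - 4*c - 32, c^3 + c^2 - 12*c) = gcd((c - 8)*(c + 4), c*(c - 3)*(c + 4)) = c + 4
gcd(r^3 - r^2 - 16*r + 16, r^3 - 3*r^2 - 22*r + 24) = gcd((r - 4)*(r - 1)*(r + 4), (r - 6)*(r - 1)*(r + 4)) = r^2 + 3*r - 4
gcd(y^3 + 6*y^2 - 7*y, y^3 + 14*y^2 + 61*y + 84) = y + 7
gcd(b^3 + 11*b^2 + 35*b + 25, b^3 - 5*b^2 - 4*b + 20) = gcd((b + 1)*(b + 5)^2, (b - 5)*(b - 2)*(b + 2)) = 1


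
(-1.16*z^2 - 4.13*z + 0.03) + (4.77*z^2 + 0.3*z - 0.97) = 3.61*z^2 - 3.83*z - 0.94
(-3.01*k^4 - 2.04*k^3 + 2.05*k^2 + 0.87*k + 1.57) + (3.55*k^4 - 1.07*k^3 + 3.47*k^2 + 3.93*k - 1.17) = 0.54*k^4 - 3.11*k^3 + 5.52*k^2 + 4.8*k + 0.4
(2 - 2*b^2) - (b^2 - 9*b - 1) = -3*b^2 + 9*b + 3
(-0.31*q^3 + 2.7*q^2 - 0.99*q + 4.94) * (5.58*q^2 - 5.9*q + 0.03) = -1.7298*q^5 + 16.895*q^4 - 21.4635*q^3 + 33.4872*q^2 - 29.1757*q + 0.1482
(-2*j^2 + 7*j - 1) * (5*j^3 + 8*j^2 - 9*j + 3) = -10*j^5 + 19*j^4 + 69*j^3 - 77*j^2 + 30*j - 3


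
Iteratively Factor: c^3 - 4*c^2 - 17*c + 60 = (c + 4)*(c^2 - 8*c + 15) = (c - 5)*(c + 4)*(c - 3)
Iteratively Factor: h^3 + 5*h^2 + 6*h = (h + 3)*(h^2 + 2*h) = (h + 2)*(h + 3)*(h)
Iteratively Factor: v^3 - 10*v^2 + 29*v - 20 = (v - 5)*(v^2 - 5*v + 4) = (v - 5)*(v - 4)*(v - 1)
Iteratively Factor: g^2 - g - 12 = (g + 3)*(g - 4)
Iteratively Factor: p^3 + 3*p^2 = (p + 3)*(p^2) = p*(p + 3)*(p)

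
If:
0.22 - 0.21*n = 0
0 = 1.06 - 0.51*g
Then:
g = 2.08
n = 1.05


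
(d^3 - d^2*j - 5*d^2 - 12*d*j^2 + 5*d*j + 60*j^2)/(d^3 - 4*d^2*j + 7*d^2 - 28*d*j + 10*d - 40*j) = (d^2 + 3*d*j - 5*d - 15*j)/(d^2 + 7*d + 10)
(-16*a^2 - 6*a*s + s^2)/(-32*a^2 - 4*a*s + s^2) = (2*a + s)/(4*a + s)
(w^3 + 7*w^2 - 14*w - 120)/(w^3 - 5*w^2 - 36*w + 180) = (w^2 + w - 20)/(w^2 - 11*w + 30)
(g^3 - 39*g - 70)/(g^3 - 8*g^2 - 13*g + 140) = (g^2 + 7*g + 10)/(g^2 - g - 20)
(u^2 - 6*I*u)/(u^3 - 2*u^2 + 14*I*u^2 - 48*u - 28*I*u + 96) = (u^2 - 6*I*u)/(u^3 + u^2*(-2 + 14*I) + u*(-48 - 28*I) + 96)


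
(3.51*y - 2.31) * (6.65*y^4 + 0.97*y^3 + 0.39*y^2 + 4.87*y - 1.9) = 23.3415*y^5 - 11.9568*y^4 - 0.8718*y^3 + 16.1928*y^2 - 17.9187*y + 4.389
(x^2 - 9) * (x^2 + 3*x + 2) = x^4 + 3*x^3 - 7*x^2 - 27*x - 18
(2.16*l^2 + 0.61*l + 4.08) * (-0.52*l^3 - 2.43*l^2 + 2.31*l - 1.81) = -1.1232*l^5 - 5.566*l^4 + 1.3857*l^3 - 12.4149*l^2 + 8.3207*l - 7.3848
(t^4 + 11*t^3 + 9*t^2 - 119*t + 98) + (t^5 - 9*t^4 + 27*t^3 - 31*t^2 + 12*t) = t^5 - 8*t^4 + 38*t^3 - 22*t^2 - 107*t + 98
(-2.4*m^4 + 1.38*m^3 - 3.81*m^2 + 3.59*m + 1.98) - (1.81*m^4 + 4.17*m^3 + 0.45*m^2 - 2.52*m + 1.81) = -4.21*m^4 - 2.79*m^3 - 4.26*m^2 + 6.11*m + 0.17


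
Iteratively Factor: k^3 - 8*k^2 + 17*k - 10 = (k - 2)*(k^2 - 6*k + 5) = (k - 2)*(k - 1)*(k - 5)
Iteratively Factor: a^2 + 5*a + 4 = (a + 4)*(a + 1)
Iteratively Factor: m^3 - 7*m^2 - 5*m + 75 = (m - 5)*(m^2 - 2*m - 15) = (m - 5)*(m + 3)*(m - 5)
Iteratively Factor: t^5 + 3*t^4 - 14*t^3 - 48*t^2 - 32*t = (t)*(t^4 + 3*t^3 - 14*t^2 - 48*t - 32) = t*(t + 2)*(t^3 + t^2 - 16*t - 16) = t*(t + 1)*(t + 2)*(t^2 - 16) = t*(t + 1)*(t + 2)*(t + 4)*(t - 4)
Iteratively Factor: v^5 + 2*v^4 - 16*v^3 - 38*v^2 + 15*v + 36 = (v - 1)*(v^4 + 3*v^3 - 13*v^2 - 51*v - 36) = (v - 1)*(v + 1)*(v^3 + 2*v^2 - 15*v - 36) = (v - 1)*(v + 1)*(v + 3)*(v^2 - v - 12) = (v - 1)*(v + 1)*(v + 3)^2*(v - 4)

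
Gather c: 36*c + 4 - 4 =36*c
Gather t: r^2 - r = r^2 - r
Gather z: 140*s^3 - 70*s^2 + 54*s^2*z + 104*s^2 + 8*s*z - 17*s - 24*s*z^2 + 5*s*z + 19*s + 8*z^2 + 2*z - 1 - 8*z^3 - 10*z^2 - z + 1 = 140*s^3 + 34*s^2 + 2*s - 8*z^3 + z^2*(-24*s - 2) + z*(54*s^2 + 13*s + 1)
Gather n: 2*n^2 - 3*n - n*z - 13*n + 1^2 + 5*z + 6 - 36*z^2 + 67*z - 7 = 2*n^2 + n*(-z - 16) - 36*z^2 + 72*z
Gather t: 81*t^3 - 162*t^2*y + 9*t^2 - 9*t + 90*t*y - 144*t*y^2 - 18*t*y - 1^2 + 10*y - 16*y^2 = 81*t^3 + t^2*(9 - 162*y) + t*(-144*y^2 + 72*y - 9) - 16*y^2 + 10*y - 1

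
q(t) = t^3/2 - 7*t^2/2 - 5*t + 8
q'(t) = 3*t^2/2 - 7*t - 5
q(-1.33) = 7.28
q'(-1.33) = 6.96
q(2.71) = -21.30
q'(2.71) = -12.95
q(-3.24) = -29.55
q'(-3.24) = 33.43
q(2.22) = -14.88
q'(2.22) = -13.15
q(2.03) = -12.39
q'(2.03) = -13.03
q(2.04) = -12.52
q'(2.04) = -13.04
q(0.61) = 3.76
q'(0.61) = -8.71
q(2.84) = -22.98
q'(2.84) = -12.78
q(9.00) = 44.00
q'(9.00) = 53.50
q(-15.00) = -2392.00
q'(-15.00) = 437.50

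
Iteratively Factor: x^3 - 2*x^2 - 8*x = (x)*(x^2 - 2*x - 8) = x*(x + 2)*(x - 4)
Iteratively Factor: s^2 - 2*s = (s - 2)*(s)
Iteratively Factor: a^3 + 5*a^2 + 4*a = (a + 4)*(a^2 + a) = (a + 1)*(a + 4)*(a)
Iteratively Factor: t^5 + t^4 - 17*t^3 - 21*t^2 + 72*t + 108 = (t + 2)*(t^4 - t^3 - 15*t^2 + 9*t + 54) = (t - 3)*(t + 2)*(t^3 + 2*t^2 - 9*t - 18) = (t - 3)*(t + 2)*(t + 3)*(t^2 - t - 6) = (t - 3)*(t + 2)^2*(t + 3)*(t - 3)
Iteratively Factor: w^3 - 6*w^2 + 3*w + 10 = (w - 5)*(w^2 - w - 2) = (w - 5)*(w - 2)*(w + 1)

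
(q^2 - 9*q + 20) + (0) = q^2 - 9*q + 20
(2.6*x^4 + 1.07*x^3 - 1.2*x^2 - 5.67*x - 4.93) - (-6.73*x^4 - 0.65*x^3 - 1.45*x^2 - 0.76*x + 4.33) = 9.33*x^4 + 1.72*x^3 + 0.25*x^2 - 4.91*x - 9.26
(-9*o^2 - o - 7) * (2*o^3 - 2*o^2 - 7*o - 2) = -18*o^5 + 16*o^4 + 51*o^3 + 39*o^2 + 51*o + 14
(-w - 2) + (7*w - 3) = 6*w - 5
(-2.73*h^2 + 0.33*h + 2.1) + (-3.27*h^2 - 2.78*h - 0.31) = -6.0*h^2 - 2.45*h + 1.79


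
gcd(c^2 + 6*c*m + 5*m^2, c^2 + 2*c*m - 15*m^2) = c + 5*m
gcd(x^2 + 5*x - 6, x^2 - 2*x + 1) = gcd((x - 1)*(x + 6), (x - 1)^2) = x - 1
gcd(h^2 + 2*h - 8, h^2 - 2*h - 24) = h + 4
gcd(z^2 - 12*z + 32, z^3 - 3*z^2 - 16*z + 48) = z - 4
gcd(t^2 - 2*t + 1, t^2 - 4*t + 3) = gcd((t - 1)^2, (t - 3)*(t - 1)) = t - 1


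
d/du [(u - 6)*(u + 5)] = 2*u - 1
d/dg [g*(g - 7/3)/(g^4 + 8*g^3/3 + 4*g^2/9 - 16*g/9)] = 3*(-54*g^3 + 117*g^2 + 336*g - 20)/(81*g^6 + 432*g^5 + 648*g^4 - 96*g^3 - 752*g^2 - 128*g + 256)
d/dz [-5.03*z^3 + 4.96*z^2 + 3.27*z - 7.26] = -15.09*z^2 + 9.92*z + 3.27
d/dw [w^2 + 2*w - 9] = 2*w + 2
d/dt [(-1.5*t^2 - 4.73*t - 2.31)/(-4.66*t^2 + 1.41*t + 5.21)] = (-24.1568*t^2 - 37.1592*t - 21.3862)/(21.7156*t^4 - 13.1412*t^3 - 46.5691*t^2 + 14.6922*t + 27.1441)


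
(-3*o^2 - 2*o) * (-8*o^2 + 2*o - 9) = 24*o^4 + 10*o^3 + 23*o^2 + 18*o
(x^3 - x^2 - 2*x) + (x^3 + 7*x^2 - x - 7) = 2*x^3 + 6*x^2 - 3*x - 7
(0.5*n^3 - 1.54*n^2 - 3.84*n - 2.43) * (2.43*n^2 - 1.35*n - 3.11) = 1.215*n^5 - 4.4172*n^4 - 8.8072*n^3 + 4.0685*n^2 + 15.2229*n + 7.5573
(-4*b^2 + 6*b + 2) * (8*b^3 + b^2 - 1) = -32*b^5 + 44*b^4 + 22*b^3 + 6*b^2 - 6*b - 2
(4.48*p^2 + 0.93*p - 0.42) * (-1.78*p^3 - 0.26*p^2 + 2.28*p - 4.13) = -7.9744*p^5 - 2.8202*p^4 + 10.7202*p^3 - 16.2728*p^2 - 4.7985*p + 1.7346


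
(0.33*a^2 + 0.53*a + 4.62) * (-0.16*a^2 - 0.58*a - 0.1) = -0.0528*a^4 - 0.2762*a^3 - 1.0796*a^2 - 2.7326*a - 0.462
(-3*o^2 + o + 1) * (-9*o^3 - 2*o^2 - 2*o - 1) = 27*o^5 - 3*o^4 - 5*o^3 - o^2 - 3*o - 1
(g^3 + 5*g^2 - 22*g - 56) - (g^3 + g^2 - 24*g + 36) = 4*g^2 + 2*g - 92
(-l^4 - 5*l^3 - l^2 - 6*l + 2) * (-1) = l^4 + 5*l^3 + l^2 + 6*l - 2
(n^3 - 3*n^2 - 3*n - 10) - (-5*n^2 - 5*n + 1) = n^3 + 2*n^2 + 2*n - 11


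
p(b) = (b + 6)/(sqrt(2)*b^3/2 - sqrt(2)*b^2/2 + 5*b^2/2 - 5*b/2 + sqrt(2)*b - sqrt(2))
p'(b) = (b + 6)*(-3*sqrt(2)*b^2/2 - 5*b + sqrt(2)*b - sqrt(2) + 5/2)/(sqrt(2)*b^3/2 - sqrt(2)*b^2/2 + 5*b^2/2 - 5*b/2 + sqrt(2)*b - sqrt(2))^2 + 1/(sqrt(2)*b^3/2 - sqrt(2)*b^2/2 + 5*b^2/2 - 5*b/2 + sqrt(2)*b - sqrt(2)) = 2*(sqrt(2)*b^3 - sqrt(2)*b^2 + 5*b^2 - 5*b + 2*sqrt(2)*b - (b + 6)*(3*sqrt(2)*b^2 - 2*sqrt(2)*b + 10*b - 5 + 2*sqrt(2)) - 2*sqrt(2))/(sqrt(2)*b^3 - sqrt(2)*b^2 + 5*b^2 - 5*b + 2*sqrt(2)*b - 2*sqrt(2))^2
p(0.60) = -5.21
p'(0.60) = -8.30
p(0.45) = -4.37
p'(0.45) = -3.51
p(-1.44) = 2.60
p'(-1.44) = 3.31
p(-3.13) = -1.34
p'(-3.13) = -5.81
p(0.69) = -6.21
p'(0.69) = -14.75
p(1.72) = 1.37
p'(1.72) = -2.60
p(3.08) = 0.28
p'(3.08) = -0.22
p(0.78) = -8.12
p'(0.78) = -30.40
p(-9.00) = 0.01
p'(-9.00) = 0.00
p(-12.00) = 0.01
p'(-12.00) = 0.00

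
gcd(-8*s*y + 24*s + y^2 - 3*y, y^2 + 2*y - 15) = y - 3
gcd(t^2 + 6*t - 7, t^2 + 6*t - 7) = t^2 + 6*t - 7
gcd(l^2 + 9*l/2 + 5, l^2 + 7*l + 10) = l + 2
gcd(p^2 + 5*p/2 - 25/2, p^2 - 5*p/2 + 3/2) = 1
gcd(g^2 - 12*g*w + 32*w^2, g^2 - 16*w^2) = -g + 4*w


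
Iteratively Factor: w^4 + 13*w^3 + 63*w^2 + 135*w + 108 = (w + 3)*(w^3 + 10*w^2 + 33*w + 36) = (w + 3)^2*(w^2 + 7*w + 12) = (w + 3)^2*(w + 4)*(w + 3)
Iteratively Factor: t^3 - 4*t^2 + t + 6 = (t - 2)*(t^2 - 2*t - 3) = (t - 3)*(t - 2)*(t + 1)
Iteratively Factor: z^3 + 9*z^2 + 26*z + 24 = (z + 4)*(z^2 + 5*z + 6) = (z + 3)*(z + 4)*(z + 2)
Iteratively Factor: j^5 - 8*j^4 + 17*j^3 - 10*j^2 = (j - 5)*(j^4 - 3*j^3 + 2*j^2) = j*(j - 5)*(j^3 - 3*j^2 + 2*j) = j*(j - 5)*(j - 2)*(j^2 - j) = j^2*(j - 5)*(j - 2)*(j - 1)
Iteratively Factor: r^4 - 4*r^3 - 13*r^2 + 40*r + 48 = (r + 3)*(r^3 - 7*r^2 + 8*r + 16) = (r - 4)*(r + 3)*(r^2 - 3*r - 4) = (r - 4)^2*(r + 3)*(r + 1)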